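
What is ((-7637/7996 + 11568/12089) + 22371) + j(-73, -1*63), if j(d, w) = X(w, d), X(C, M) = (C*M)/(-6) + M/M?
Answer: 2088466534477/96663644 ≈ 21606.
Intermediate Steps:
X(C, M) = 1 - C*M/6 (X(C, M) = (C*M)*(-⅙) + 1 = -C*M/6 + 1 = 1 - C*M/6)
j(d, w) = 1 - d*w/6 (j(d, w) = 1 - w*d/6 = 1 - d*w/6)
((-7637/7996 + 11568/12089) + 22371) + j(-73, -1*63) = ((-7637/7996 + 11568/12089) + 22371) + (1 - ⅙*(-73)*(-1*63)) = ((-7637*1/7996 + 11568*(1/12089)) + 22371) + (1 - ⅙*(-73)*(-63)) = ((-7637/7996 + 11568/12089) + 22371) + (1 - 1533/2) = (174035/96663644 + 22371) - 1531/2 = 2162462553959/96663644 - 1531/2 = 2088466534477/96663644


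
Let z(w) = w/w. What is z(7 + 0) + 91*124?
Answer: 11285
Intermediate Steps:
z(w) = 1
z(7 + 0) + 91*124 = 1 + 91*124 = 1 + 11284 = 11285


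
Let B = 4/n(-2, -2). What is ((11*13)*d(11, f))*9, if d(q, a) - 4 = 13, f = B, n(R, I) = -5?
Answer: 21879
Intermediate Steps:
B = -⅘ (B = 4/(-5) = 4*(-⅕) = -⅘ ≈ -0.80000)
f = -⅘ ≈ -0.80000
d(q, a) = 17 (d(q, a) = 4 + 13 = 17)
((11*13)*d(11, f))*9 = ((11*13)*17)*9 = (143*17)*9 = 2431*9 = 21879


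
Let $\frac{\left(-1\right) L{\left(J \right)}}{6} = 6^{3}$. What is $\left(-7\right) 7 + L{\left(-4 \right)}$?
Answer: $-1345$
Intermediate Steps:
$L{\left(J \right)} = -1296$ ($L{\left(J \right)} = - 6 \cdot 6^{3} = \left(-6\right) 216 = -1296$)
$\left(-7\right) 7 + L{\left(-4 \right)} = \left(-7\right) 7 - 1296 = -49 - 1296 = -1345$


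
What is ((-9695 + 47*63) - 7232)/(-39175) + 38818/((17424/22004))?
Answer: 4182702428023/85323150 ≈ 49022.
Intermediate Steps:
((-9695 + 47*63) - 7232)/(-39175) + 38818/((17424/22004)) = ((-9695 + 2961) - 7232)*(-1/39175) + 38818/((17424*(1/22004))) = (-6734 - 7232)*(-1/39175) + 38818/(4356/5501) = -13966*(-1/39175) + 38818*(5501/4356) = 13966/39175 + 106768909/2178 = 4182702428023/85323150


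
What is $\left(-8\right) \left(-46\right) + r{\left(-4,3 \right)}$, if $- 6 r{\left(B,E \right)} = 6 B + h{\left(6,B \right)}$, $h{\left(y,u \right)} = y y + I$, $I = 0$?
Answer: $366$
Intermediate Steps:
$h{\left(y,u \right)} = y^{2}$ ($h{\left(y,u \right)} = y y + 0 = y^{2} + 0 = y^{2}$)
$r{\left(B,E \right)} = -6 - B$ ($r{\left(B,E \right)} = - \frac{6 B + 6^{2}}{6} = - \frac{6 B + 36}{6} = - \frac{36 + 6 B}{6} = -6 - B$)
$\left(-8\right) \left(-46\right) + r{\left(-4,3 \right)} = \left(-8\right) \left(-46\right) - 2 = 368 + \left(-6 + 4\right) = 368 - 2 = 366$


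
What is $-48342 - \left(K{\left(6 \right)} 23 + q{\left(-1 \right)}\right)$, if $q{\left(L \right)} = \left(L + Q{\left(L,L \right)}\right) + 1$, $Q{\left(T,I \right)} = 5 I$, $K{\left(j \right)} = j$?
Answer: $-48475$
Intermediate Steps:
$q{\left(L \right)} = 1 + 6 L$ ($q{\left(L \right)} = \left(L + 5 L\right) + 1 = 6 L + 1 = 1 + 6 L$)
$-48342 - \left(K{\left(6 \right)} 23 + q{\left(-1 \right)}\right) = -48342 - \left(6 \cdot 23 + \left(1 + 6 \left(-1\right)\right)\right) = -48342 - \left(138 + \left(1 - 6\right)\right) = -48342 - \left(138 - 5\right) = -48342 - 133 = -48475$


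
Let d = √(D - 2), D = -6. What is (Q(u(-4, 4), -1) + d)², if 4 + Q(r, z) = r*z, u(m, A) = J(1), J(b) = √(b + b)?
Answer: 10 - 8*I + √2*(8 - 16*I) ≈ 21.314 - 30.627*I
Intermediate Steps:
J(b) = √2*√b (J(b) = √(2*b) = √2*√b)
u(m, A) = √2 (u(m, A) = √2*√1 = √2*1 = √2)
d = 2*I*√2 (d = √(-6 - 2) = √(-8) = 2*I*√2 ≈ 2.8284*I)
Q(r, z) = -4 + r*z
(Q(u(-4, 4), -1) + d)² = ((-4 + √2*(-1)) + 2*I*√2)² = ((-4 - √2) + 2*I*√2)² = (-4 - √2 + 2*I*√2)²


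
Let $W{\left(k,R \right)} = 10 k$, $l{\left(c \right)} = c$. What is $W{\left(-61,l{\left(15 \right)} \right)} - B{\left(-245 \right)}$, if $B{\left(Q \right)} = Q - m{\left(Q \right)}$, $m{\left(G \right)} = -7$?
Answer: $-372$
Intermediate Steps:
$B{\left(Q \right)} = 7 + Q$ ($B{\left(Q \right)} = Q - -7 = Q + 7 = 7 + Q$)
$W{\left(-61,l{\left(15 \right)} \right)} - B{\left(-245 \right)} = 10 \left(-61\right) - \left(7 - 245\right) = -610 - -238 = -610 + 238 = -372$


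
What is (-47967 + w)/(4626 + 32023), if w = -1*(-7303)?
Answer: -40664/36649 ≈ -1.1096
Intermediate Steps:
w = 7303
(-47967 + w)/(4626 + 32023) = (-47967 + 7303)/(4626 + 32023) = -40664/36649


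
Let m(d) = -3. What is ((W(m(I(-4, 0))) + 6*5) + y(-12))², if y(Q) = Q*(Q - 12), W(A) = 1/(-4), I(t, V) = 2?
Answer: 1615441/16 ≈ 1.0097e+5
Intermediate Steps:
W(A) = -¼
y(Q) = Q*(-12 + Q)
((W(m(I(-4, 0))) + 6*5) + y(-12))² = ((-¼ + 6*5) - 12*(-12 - 12))² = ((-¼ + 30) - 12*(-24))² = (119/4 + 288)² = (1271/4)² = 1615441/16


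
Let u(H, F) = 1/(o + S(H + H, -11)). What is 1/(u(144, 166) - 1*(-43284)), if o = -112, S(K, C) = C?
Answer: 123/5323931 ≈ 2.3103e-5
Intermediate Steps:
u(H, F) = -1/123 (u(H, F) = 1/(-112 - 11) = 1/(-123) = -1/123)
1/(u(144, 166) - 1*(-43284)) = 1/(-1/123 - 1*(-43284)) = 1/(-1/123 + 43284) = 1/(5323931/123) = 123/5323931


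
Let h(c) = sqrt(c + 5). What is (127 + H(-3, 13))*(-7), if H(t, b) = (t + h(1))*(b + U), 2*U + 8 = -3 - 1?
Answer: -742 - 49*sqrt(6) ≈ -862.03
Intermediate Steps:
h(c) = sqrt(5 + c)
U = -6 (U = -4 + (-3 - 1)/2 = -4 + (1/2)*(-4) = -4 - 2 = -6)
H(t, b) = (-6 + b)*(t + sqrt(6)) (H(t, b) = (t + sqrt(5 + 1))*(b - 6) = (t + sqrt(6))*(-6 + b) = (-6 + b)*(t + sqrt(6)))
(127 + H(-3, 13))*(-7) = (127 + (-6*(-3) - 6*sqrt(6) + 13*(-3) + 13*sqrt(6)))*(-7) = (127 + (18 - 6*sqrt(6) - 39 + 13*sqrt(6)))*(-7) = (127 + (-21 + 7*sqrt(6)))*(-7) = (106 + 7*sqrt(6))*(-7) = -742 - 49*sqrt(6)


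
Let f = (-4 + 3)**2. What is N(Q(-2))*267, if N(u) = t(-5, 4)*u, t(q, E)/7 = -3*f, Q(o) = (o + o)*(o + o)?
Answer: -89712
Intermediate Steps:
f = 1 (f = (-1)**2 = 1)
Q(o) = 4*o**2 (Q(o) = (2*o)*(2*o) = 4*o**2)
t(q, E) = -21 (t(q, E) = 7*(-3*1) = 7*(-3) = -21)
N(u) = -21*u
N(Q(-2))*267 = -84*(-2)**2*267 = -84*4*267 = -21*16*267 = -336*267 = -89712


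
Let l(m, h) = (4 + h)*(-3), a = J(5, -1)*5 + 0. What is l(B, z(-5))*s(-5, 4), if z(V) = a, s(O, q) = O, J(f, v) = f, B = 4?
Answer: 435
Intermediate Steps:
a = 25 (a = 5*5 + 0 = 25 + 0 = 25)
z(V) = 25
l(m, h) = -12 - 3*h
l(B, z(-5))*s(-5, 4) = (-12 - 3*25)*(-5) = (-12 - 75)*(-5) = -87*(-5) = 435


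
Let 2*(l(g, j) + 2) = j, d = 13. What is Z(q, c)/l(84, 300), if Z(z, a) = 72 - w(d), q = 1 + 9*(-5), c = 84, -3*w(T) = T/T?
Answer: 217/444 ≈ 0.48874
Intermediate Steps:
w(T) = -1/3 (w(T) = -T/(3*T) = -1/3*1 = -1/3)
l(g, j) = -2 + j/2
q = -44 (q = 1 - 45 = -44)
Z(z, a) = 217/3 (Z(z, a) = 72 - 1*(-1/3) = 72 + 1/3 = 217/3)
Z(q, c)/l(84, 300) = 217/(3*(-2 + (1/2)*300)) = 217/(3*(-2 + 150)) = (217/3)/148 = (217/3)*(1/148) = 217/444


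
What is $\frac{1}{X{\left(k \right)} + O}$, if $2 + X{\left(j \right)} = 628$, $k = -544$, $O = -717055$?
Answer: $- \frac{1}{716429} \approx -1.3958 \cdot 10^{-6}$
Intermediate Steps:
$X{\left(j \right)} = 626$ ($X{\left(j \right)} = -2 + 628 = 626$)
$\frac{1}{X{\left(k \right)} + O} = \frac{1}{626 - 717055} = \frac{1}{-716429} = - \frac{1}{716429}$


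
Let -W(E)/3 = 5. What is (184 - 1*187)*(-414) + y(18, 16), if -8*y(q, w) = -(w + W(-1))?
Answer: 9937/8 ≈ 1242.1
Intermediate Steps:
W(E) = -15 (W(E) = -3*5 = -15)
y(q, w) = -15/8 + w/8 (y(q, w) = -(-1)*(w - 15)/8 = -(-1)*(-15 + w)/8 = -(15 - w)/8 = -15/8 + w/8)
(184 - 1*187)*(-414) + y(18, 16) = (184 - 1*187)*(-414) + (-15/8 + (⅛)*16) = (184 - 187)*(-414) + (-15/8 + 2) = -3*(-414) + ⅛ = 1242 + ⅛ = 9937/8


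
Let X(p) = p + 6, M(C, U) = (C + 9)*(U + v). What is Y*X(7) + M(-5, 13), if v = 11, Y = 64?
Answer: 928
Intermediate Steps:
M(C, U) = (9 + C)*(11 + U) (M(C, U) = (C + 9)*(U + 11) = (9 + C)*(11 + U))
X(p) = 6 + p
Y*X(7) + M(-5, 13) = 64*(6 + 7) + (99 + 9*13 + 11*(-5) - 5*13) = 64*13 + (99 + 117 - 55 - 65) = 832 + 96 = 928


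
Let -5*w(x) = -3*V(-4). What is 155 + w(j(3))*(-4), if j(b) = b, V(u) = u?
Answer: 823/5 ≈ 164.60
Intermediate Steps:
w(x) = -12/5 (w(x) = -(-3)*(-4)/5 = -⅕*12 = -12/5)
155 + w(j(3))*(-4) = 155 - 12/5*(-4) = 155 + 48/5 = 823/5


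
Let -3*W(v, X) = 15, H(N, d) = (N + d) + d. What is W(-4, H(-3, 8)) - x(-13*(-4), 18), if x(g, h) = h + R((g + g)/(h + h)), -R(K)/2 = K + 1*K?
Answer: -103/9 ≈ -11.444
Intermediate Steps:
H(N, d) = N + 2*d
R(K) = -4*K (R(K) = -2*(K + 1*K) = -2*(K + K) = -4*K)
W(v, X) = -5 (W(v, X) = -⅓*15 = -5)
x(g, h) = h - 4*g/h (x(g, h) = h - 4*(g + g)/(h + h) = h - 4*2*g/(2*h) = h - 4*2*g*1/(2*h) = h - 4*g/h)
W(-4, H(-3, 8)) - x(-13*(-4), 18) = -5 - (18 - 4*(-13*(-4))/18) = -5 - (18 - 4*52*1/18) = -5 - (18 - 104/9) = -5 - 1*58/9 = -5 - 58/9 = -103/9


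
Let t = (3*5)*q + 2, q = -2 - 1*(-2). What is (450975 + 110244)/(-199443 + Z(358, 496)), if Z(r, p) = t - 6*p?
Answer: -561219/202417 ≈ -2.7726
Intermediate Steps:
q = 0 (q = -2 + 2 = 0)
t = 2 (t = (3*5)*0 + 2 = 15*0 + 2 = 0 + 2 = 2)
Z(r, p) = 2 - 6*p
(450975 + 110244)/(-199443 + Z(358, 496)) = (450975 + 110244)/(-199443 + (2 - 6*496)) = 561219/(-199443 + (2 - 2976)) = 561219/(-199443 - 2974) = 561219/(-202417) = 561219*(-1/202417) = -561219/202417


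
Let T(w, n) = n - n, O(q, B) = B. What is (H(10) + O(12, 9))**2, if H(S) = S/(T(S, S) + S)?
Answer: 100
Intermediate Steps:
T(w, n) = 0
H(S) = 1 (H(S) = S/(0 + S) = S/S = 1)
(H(10) + O(12, 9))**2 = (1 + 9)**2 = 10**2 = 100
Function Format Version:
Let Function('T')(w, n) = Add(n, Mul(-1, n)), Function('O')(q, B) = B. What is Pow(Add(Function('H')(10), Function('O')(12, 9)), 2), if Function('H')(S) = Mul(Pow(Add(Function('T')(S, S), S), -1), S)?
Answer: 100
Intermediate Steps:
Function('T')(w, n) = 0
Function('H')(S) = 1 (Function('H')(S) = Mul(Pow(Add(0, S), -1), S) = Mul(Pow(S, -1), S) = 1)
Pow(Add(Function('H')(10), Function('O')(12, 9)), 2) = Pow(Add(1, 9), 2) = Pow(10, 2) = 100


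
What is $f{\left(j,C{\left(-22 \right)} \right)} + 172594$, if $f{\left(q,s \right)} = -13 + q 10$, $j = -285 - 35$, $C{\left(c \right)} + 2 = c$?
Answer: $169381$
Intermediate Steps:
$C{\left(c \right)} = -2 + c$
$j = -320$ ($j = -285 - 35 = -320$)
$f{\left(q,s \right)} = -13 + 10 q$
$f{\left(j,C{\left(-22 \right)} \right)} + 172594 = \left(-13 + 10 \left(-320\right)\right) + 172594 = \left(-13 - 3200\right) + 172594 = -3213 + 172594 = 169381$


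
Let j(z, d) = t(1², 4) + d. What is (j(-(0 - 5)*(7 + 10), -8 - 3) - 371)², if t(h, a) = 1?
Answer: 145161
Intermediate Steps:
j(z, d) = 1 + d
(j(-(0 - 5)*(7 + 10), -8 - 3) - 371)² = ((1 + (-8 - 3)) - 371)² = ((1 - 11) - 371)² = (-10 - 371)² = (-381)² = 145161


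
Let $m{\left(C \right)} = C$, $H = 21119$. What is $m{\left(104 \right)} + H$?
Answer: $21223$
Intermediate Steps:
$m{\left(104 \right)} + H = 104 + 21119 = 21223$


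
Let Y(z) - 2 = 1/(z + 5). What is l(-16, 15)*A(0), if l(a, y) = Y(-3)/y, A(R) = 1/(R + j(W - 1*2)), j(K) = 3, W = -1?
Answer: 1/18 ≈ 0.055556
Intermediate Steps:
A(R) = 1/(3 + R) (A(R) = 1/(R + 3) = 1/(3 + R))
Y(z) = 2 + 1/(5 + z) (Y(z) = 2 + 1/(z + 5) = 2 + 1/(5 + z))
l(a, y) = 5/(2*y) (l(a, y) = ((11 + 2*(-3))/(5 - 3))/y = ((11 - 6)/2)/y = ((1/2)*5)/y = 5/(2*y))
l(-16, 15)*A(0) = ((5/2)/15)/(3 + 0) = ((5/2)*(1/15))/3 = (1/6)*(1/3) = 1/18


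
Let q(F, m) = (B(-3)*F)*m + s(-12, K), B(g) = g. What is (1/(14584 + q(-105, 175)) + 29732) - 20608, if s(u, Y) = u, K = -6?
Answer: 635915429/69697 ≈ 9124.0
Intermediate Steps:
q(F, m) = -12 - 3*F*m (q(F, m) = (-3*F)*m - 12 = -3*F*m - 12 = -12 - 3*F*m)
(1/(14584 + q(-105, 175)) + 29732) - 20608 = (1/(14584 + (-12 - 3*(-105)*175)) + 29732) - 20608 = (1/(14584 + (-12 + 55125)) + 29732) - 20608 = (1/(14584 + 55113) + 29732) - 20608 = (1/69697 + 29732) - 20608 = 2072231205/69697 - 20608 = 635915429/69697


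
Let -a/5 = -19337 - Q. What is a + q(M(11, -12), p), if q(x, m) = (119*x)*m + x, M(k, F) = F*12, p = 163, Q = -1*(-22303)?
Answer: -2585112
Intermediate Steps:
Q = 22303
M(k, F) = 12*F
q(x, m) = x + 119*m*x (q(x, m) = 119*m*x + x = x + 119*m*x)
a = 208200 (a = -5*(-19337 - 1*22303) = -5*(-19337 - 22303) = -5*(-41640) = 208200)
a + q(M(11, -12), p) = 208200 + (12*(-12))*(1 + 119*163) = 208200 - 144*(1 + 19397) = 208200 - 144*19398 = 208200 - 2793312 = -2585112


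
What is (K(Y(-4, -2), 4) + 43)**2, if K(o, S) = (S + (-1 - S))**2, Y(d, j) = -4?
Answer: 1936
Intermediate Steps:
K(o, S) = 1 (K(o, S) = (-1)**2 = 1)
(K(Y(-4, -2), 4) + 43)**2 = (1 + 43)**2 = 44**2 = 1936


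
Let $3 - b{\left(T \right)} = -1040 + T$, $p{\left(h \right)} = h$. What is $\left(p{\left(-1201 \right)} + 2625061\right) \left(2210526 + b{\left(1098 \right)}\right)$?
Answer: $5799966438060$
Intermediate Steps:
$b{\left(T \right)} = 1043 - T$ ($b{\left(T \right)} = 3 - \left(-1040 + T\right) = 1043 - T$)
$\left(p{\left(-1201 \right)} + 2625061\right) \left(2210526 + b{\left(1098 \right)}\right) = \left(-1201 + 2625061\right) \left(2210526 + \left(1043 - 1098\right)\right) = 2623860 \left(2210526 + \left(1043 - 1098\right)\right) = 2623860 \left(2210526 - 55\right) = 2623860 \cdot 2210471 = 5799966438060$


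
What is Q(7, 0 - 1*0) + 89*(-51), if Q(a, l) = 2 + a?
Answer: -4530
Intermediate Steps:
Q(7, 0 - 1*0) + 89*(-51) = (2 + 7) + 89*(-51) = 9 - 4539 = -4530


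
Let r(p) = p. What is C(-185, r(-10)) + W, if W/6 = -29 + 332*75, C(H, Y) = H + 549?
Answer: 149590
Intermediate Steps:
C(H, Y) = 549 + H
W = 149226 (W = 6*(-29 + 332*75) = 6*(-29 + 24900) = 6*24871 = 149226)
C(-185, r(-10)) + W = (549 - 185) + 149226 = 364 + 149226 = 149590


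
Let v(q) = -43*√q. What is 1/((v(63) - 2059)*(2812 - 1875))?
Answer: -2059/3863245378 + 129*√7/3863245378 ≈ -4.4463e-7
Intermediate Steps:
1/((v(63) - 2059)*(2812 - 1875)) = 1/((-129*√7 - 2059)*(2812 - 1875)) = 1/((-129*√7 - 2059)*937) = 1/((-2059 - 129*√7)*937) = 1/(-1929283 - 120873*√7)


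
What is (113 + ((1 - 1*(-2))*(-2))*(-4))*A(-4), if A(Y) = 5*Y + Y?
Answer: -3288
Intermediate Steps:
A(Y) = 6*Y
(113 + ((1 - 1*(-2))*(-2))*(-4))*A(-4) = (113 + ((1 - 1*(-2))*(-2))*(-4))*(6*(-4)) = (113 + ((1 + 2)*(-2))*(-4))*(-24) = (113 + (3*(-2))*(-4))*(-24) = (113 - 6*(-4))*(-24) = (113 + 24)*(-24) = 137*(-24) = -3288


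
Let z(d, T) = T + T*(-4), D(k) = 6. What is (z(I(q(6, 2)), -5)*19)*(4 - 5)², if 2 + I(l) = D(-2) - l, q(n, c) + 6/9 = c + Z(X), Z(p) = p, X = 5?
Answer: 285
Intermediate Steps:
q(n, c) = 13/3 + c (q(n, c) = -⅔ + (c + 5) = -⅔ + (5 + c) = 13/3 + c)
I(l) = 4 - l (I(l) = -2 + (6 - l) = 4 - l)
z(d, T) = -3*T (z(d, T) = T - 4*T = -3*T)
(z(I(q(6, 2)), -5)*19)*(4 - 5)² = (-3*(-5)*19)*(4 - 5)² = (15*19)*(-1)² = 285*1 = 285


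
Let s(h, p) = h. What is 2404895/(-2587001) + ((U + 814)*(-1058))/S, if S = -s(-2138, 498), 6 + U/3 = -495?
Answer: 940341878726/2765504069 ≈ 340.03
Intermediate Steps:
U = -1503 (U = -18 + 3*(-495) = -18 - 1485 = -1503)
S = 2138 (S = -1*(-2138) = 2138)
2404895/(-2587001) + ((U + 814)*(-1058))/S = 2404895/(-2587001) + ((-1503 + 814)*(-1058))/2138 = 2404895*(-1/2587001) - 689*(-1058)*(1/2138) = -2404895/2587001 + 728962*(1/2138) = -2404895/2587001 + 364481/1069 = 940341878726/2765504069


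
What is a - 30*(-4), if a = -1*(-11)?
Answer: 131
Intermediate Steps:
a = 11
a - 30*(-4) = 11 - 30*(-4) = 11 + 120 = 131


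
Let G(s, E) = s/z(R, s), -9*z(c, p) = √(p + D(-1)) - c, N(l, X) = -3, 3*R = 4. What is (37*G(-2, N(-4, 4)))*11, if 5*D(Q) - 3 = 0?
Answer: -39960/13 - 5994*I*√35/13 ≈ -3073.8 - 2727.8*I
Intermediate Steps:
R = 4/3 (R = (⅓)*4 = 4/3 ≈ 1.3333)
D(Q) = ⅗ (D(Q) = ⅗ + (⅕)*0 = ⅗ + 0 = ⅗)
z(c, p) = -√(⅗ + p)/9 + c/9 (z(c, p) = -(√(p + ⅗) - c)/9 = -(√(⅗ + p) - c)/9 = -√(⅗ + p)/9 + c/9)
G(s, E) = s/(4/27 - √(15 + 25*s)/45) (G(s, E) = s/(-√(15 + 25*s)/45 + (⅑)*(4/3)) = s/(-√(15 + 25*s)/45 + 4/27) = s/(4/27 - √(15 + 25*s)/45))
(37*G(-2, N(-4, 4)))*11 = (37*(-135*(-2)/(-20 + 3*√5*√(3 + 5*(-2)))))*11 = (37*(-135*(-2)/(-20 + 3*√5*√(3 - 10))))*11 = (37*(-135*(-2)/(-20 + 3*√5*√(-7))))*11 = (37*(-135*(-2)/(-20 + 3*√5*(I*√7))))*11 = (37*(-135*(-2)/(-20 + 3*I*√35)))*11 = (37*(270/(-20 + 3*I*√35)))*11 = (9990/(-20 + 3*I*√35))*11 = 109890/(-20 + 3*I*√35)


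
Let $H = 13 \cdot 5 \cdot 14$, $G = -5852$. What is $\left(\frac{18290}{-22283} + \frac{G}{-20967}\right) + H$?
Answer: $\frac{424905885196}{467207661} \approx 909.46$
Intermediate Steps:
$H = 910$ ($H = 65 \cdot 14 = 910$)
$\left(\frac{18290}{-22283} + \frac{G}{-20967}\right) + H = \left(\frac{18290}{-22283} - \frac{5852}{-20967}\right) + 910 = \left(18290 \left(- \frac{1}{22283}\right) - - \frac{5852}{20967}\right) + 910 = \left(- \frac{18290}{22283} + \frac{5852}{20967}\right) + 910 = - \frac{253086314}{467207661} + 910 = \frac{424905885196}{467207661}$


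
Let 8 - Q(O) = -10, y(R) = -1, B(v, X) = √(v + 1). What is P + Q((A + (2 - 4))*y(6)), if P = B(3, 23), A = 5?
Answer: 20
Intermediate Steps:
B(v, X) = √(1 + v)
P = 2 (P = √(1 + 3) = √4 = 2)
Q(O) = 18 (Q(O) = 8 - 1*(-10) = 8 + 10 = 18)
P + Q((A + (2 - 4))*y(6)) = 2 + 18 = 20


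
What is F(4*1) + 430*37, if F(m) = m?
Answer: 15914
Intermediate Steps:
F(4*1) + 430*37 = 4*1 + 430*37 = 4 + 15910 = 15914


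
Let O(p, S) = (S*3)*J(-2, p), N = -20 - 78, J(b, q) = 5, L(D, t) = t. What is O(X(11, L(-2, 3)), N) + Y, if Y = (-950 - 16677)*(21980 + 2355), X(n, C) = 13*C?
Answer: -428954515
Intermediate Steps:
N = -98
Y = -428953045 (Y = -17627*24335 = -428953045)
O(p, S) = 15*S (O(p, S) = (S*3)*5 = (3*S)*5 = 15*S)
O(X(11, L(-2, 3)), N) + Y = 15*(-98) - 428953045 = -1470 - 428953045 = -428954515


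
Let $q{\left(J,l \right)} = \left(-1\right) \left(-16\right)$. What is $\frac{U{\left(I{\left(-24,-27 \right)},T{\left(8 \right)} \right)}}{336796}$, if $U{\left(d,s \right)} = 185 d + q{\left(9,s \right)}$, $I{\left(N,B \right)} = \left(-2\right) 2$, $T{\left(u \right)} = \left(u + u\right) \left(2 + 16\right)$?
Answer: $- \frac{181}{84199} \approx -0.0021497$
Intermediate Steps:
$q{\left(J,l \right)} = 16$
$T{\left(u \right)} = 36 u$ ($T{\left(u \right)} = 2 u 18 = 36 u$)
$I{\left(N,B \right)} = -4$
$U{\left(d,s \right)} = 16 + 185 d$ ($U{\left(d,s \right)} = 185 d + 16 = 16 + 185 d$)
$\frac{U{\left(I{\left(-24,-27 \right)},T{\left(8 \right)} \right)}}{336796} = \frac{16 + 185 \left(-4\right)}{336796} = \left(16 - 740\right) \frac{1}{336796} = \left(-724\right) \frac{1}{336796} = - \frac{181}{84199}$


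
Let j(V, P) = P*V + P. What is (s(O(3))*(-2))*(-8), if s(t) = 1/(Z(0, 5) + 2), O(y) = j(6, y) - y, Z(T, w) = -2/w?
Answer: 10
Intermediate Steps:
j(V, P) = P + P*V
O(y) = 6*y (O(y) = y*(1 + 6) - y = y*7 - y = 7*y - y = 6*y)
s(t) = 5/8 (s(t) = 1/(-2/5 + 2) = 1/(-2*⅕ + 2) = 1/(-⅖ + 2) = 1/(8/5) = 5/8)
(s(O(3))*(-2))*(-8) = ((5/8)*(-2))*(-8) = -5/4*(-8) = 10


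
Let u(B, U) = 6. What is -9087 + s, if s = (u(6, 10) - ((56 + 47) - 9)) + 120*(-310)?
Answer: -46375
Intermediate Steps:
s = -37288 (s = (6 - ((56 + 47) - 9)) + 120*(-310) = (6 - (103 - 9)) - 37200 = (6 - 1*94) - 37200 = (6 - 94) - 37200 = -88 - 37200 = -37288)
-9087 + s = -9087 - 37288 = -46375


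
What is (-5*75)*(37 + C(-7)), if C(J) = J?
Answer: -11250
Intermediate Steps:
(-5*75)*(37 + C(-7)) = (-5*75)*(37 - 7) = -375*30 = -11250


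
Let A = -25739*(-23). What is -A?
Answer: -591997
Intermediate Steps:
A = 591997 (A = -1*(-591997) = 591997)
-A = -1*591997 = -591997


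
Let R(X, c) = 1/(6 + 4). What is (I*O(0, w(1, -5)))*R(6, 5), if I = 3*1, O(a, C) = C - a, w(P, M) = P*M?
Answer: -3/2 ≈ -1.5000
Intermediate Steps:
w(P, M) = M*P
I = 3
R(X, c) = ⅒ (R(X, c) = 1/10 = ⅒)
(I*O(0, w(1, -5)))*R(6, 5) = (3*(-5*1 - 1*0))*(⅒) = (3*(-5 + 0))*(⅒) = (3*(-5))*(⅒) = -15*⅒ = -3/2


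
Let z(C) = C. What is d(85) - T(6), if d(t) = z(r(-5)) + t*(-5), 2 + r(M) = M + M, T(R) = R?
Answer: -443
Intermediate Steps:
r(M) = -2 + 2*M (r(M) = -2 + (M + M) = -2 + 2*M)
d(t) = -12 - 5*t (d(t) = (-2 + 2*(-5)) + t*(-5) = (-2 - 10) - 5*t = -12 - 5*t)
d(85) - T(6) = (-12 - 5*85) - 1*6 = (-12 - 425) - 6 = -437 - 6 = -443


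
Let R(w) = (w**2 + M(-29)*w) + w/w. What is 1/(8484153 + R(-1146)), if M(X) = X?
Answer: 1/9830704 ≈ 1.0172e-7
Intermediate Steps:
R(w) = 1 + w**2 - 29*w (R(w) = (w**2 - 29*w) + w/w = (w**2 - 29*w) + 1 = 1 + w**2 - 29*w)
1/(8484153 + R(-1146)) = 1/(8484153 + (1 + (-1146)**2 - 29*(-1146))) = 1/(8484153 + (1 + 1313316 + 33234)) = 1/(8484153 + 1346551) = 1/9830704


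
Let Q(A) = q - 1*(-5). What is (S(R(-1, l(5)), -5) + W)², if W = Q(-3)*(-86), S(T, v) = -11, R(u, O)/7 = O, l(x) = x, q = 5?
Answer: 758641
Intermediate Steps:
Q(A) = 10 (Q(A) = 5 - 1*(-5) = 5 + 5 = 10)
R(u, O) = 7*O
W = -860 (W = 10*(-86) = -860)
(S(R(-1, l(5)), -5) + W)² = (-11 - 860)² = (-871)² = 758641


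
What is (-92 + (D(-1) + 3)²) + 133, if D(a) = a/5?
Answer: 1221/25 ≈ 48.840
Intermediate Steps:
D(a) = a/5 (D(a) = a*(⅕) = a/5)
(-92 + (D(-1) + 3)²) + 133 = (-92 + ((⅕)*(-1) + 3)²) + 133 = (-92 + (-⅕ + 3)²) + 133 = (-92 + (14/5)²) + 133 = (-92 + 196/25) + 133 = -2104/25 + 133 = 1221/25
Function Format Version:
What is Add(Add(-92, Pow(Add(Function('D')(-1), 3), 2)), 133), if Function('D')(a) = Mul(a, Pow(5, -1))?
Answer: Rational(1221, 25) ≈ 48.840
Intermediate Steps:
Function('D')(a) = Mul(Rational(1, 5), a) (Function('D')(a) = Mul(a, Rational(1, 5)) = Mul(Rational(1, 5), a))
Add(Add(-92, Pow(Add(Function('D')(-1), 3), 2)), 133) = Add(Add(-92, Pow(Add(Mul(Rational(1, 5), -1), 3), 2)), 133) = Add(Add(-92, Pow(Add(Rational(-1, 5), 3), 2)), 133) = Add(Add(-92, Pow(Rational(14, 5), 2)), 133) = Add(Add(-92, Rational(196, 25)), 133) = Add(Rational(-2104, 25), 133) = Rational(1221, 25)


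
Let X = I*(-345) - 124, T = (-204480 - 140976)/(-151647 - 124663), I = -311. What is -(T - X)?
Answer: 14806036777/138155 ≈ 1.0717e+5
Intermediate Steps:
T = 172728/138155 (T = -345456/(-276310) = -345456*(-1/276310) = 172728/138155 ≈ 1.2502)
X = 107171 (X = -311*(-345) - 124 = 107295 - 124 = 107171)
-(T - X) = -(172728/138155 - 1*107171) = -(172728/138155 - 107171) = -1*(-14806036777/138155) = 14806036777/138155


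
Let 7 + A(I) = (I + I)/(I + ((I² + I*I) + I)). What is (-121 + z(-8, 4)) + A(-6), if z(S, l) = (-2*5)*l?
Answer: -841/5 ≈ -168.20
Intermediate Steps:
z(S, l) = -10*l
A(I) = -7 + 2*I/(2*I + 2*I²) (A(I) = -7 + (I + I)/(I + ((I² + I*I) + I)) = -7 + (2*I)/(I + ((I² + I²) + I)) = -7 + (2*I)/(I + (2*I² + I)) = -7 + (2*I)/(I + (I + 2*I²)) = -7 + (2*I)/(2*I + 2*I²) = -7 + 2*I/(2*I + 2*I²))
(-121 + z(-8, 4)) + A(-6) = (-121 - 10*4) + (-6 - 7*(-6))/(1 - 6) = (-121 - 40) + (-6 + 42)/(-5) = -161 - ⅕*36 = -161 - 36/5 = -841/5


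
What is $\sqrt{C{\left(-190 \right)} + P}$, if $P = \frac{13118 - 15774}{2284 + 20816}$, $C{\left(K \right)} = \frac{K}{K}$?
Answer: $\frac{\sqrt{1180641}}{1155} \approx 0.94076$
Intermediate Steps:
$C{\left(K \right)} = 1$
$P = - \frac{664}{5775}$ ($P = - \frac{2656}{23100} = \left(-2656\right) \frac{1}{23100} = - \frac{664}{5775} \approx -0.11498$)
$\sqrt{C{\left(-190 \right)} + P} = \sqrt{1 - \frac{664}{5775}} = \sqrt{\frac{5111}{5775}} = \frac{\sqrt{1180641}}{1155}$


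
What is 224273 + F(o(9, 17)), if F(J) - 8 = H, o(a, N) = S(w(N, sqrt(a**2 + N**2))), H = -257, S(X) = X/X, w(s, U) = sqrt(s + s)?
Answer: 224024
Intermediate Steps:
w(s, U) = sqrt(2)*sqrt(s) (w(s, U) = sqrt(2*s) = sqrt(2)*sqrt(s))
S(X) = 1
o(a, N) = 1
F(J) = -249 (F(J) = 8 - 257 = -249)
224273 + F(o(9, 17)) = 224273 - 249 = 224024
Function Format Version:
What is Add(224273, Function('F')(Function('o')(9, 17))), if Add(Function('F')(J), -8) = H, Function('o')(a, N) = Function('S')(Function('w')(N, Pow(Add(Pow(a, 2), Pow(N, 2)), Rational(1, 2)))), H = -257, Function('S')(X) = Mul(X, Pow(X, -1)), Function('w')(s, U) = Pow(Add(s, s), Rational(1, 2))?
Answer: 224024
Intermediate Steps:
Function('w')(s, U) = Mul(Pow(2, Rational(1, 2)), Pow(s, Rational(1, 2))) (Function('w')(s, U) = Pow(Mul(2, s), Rational(1, 2)) = Mul(Pow(2, Rational(1, 2)), Pow(s, Rational(1, 2))))
Function('S')(X) = 1
Function('o')(a, N) = 1
Function('F')(J) = -249 (Function('F')(J) = Add(8, -257) = -249)
Add(224273, Function('F')(Function('o')(9, 17))) = Add(224273, -249) = 224024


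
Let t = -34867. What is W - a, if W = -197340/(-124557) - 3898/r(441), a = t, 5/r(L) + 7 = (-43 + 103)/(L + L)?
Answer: 1228981975633/30516465 ≈ 40273.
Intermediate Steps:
r(L) = 5/(-7 + 30/L) (r(L) = 5/(-7 + (-43 + 103)/(L + L)) = 5/(-7 + 60/((2*L))) = 5/(-7 + 60*(1/(2*L))) = 5/(-7 + 30/L))
a = -34867
W = 164964390478/30516465 (W = -197340/(-124557) - 3898/((-5*441/(-30 + 7*441))) = -197340*(-1/124557) - 3898/((-5*441/(-30 + 3087))) = 65780/41519 - 3898/((-5*441/3057)) = 65780/41519 - 3898/((-5*441*1/3057)) = 65780/41519 - 3898/(-735/1019) = 65780/41519 - 3898*(-1019/735) = 65780/41519 + 3972062/735 = 164964390478/30516465 ≈ 5405.8)
W - a = 164964390478/30516465 - 1*(-34867) = 164964390478/30516465 + 34867 = 1228981975633/30516465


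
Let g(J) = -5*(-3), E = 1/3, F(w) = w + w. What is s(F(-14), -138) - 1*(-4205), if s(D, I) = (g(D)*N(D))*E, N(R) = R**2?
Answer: 8125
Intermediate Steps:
F(w) = 2*w
E = 1/3 ≈ 0.33333
g(J) = 15
s(D, I) = 5*D**2 (s(D, I) = (15*D**2)*(1/3) = 5*D**2)
s(F(-14), -138) - 1*(-4205) = 5*(2*(-14))**2 - 1*(-4205) = 5*(-28)**2 + 4205 = 5*784 + 4205 = 3920 + 4205 = 8125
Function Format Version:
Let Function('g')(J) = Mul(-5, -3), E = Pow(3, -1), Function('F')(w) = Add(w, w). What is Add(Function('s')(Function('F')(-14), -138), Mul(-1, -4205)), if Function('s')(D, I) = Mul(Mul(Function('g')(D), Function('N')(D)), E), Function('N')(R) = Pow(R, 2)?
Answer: 8125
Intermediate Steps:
Function('F')(w) = Mul(2, w)
E = Rational(1, 3) ≈ 0.33333
Function('g')(J) = 15
Function('s')(D, I) = Mul(5, Pow(D, 2)) (Function('s')(D, I) = Mul(Mul(15, Pow(D, 2)), Rational(1, 3)) = Mul(5, Pow(D, 2)))
Add(Function('s')(Function('F')(-14), -138), Mul(-1, -4205)) = Add(Mul(5, Pow(Mul(2, -14), 2)), Mul(-1, -4205)) = Add(Mul(5, Pow(-28, 2)), 4205) = Add(Mul(5, 784), 4205) = Add(3920, 4205) = 8125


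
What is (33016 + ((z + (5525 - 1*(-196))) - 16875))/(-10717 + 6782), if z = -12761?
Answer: -9101/3935 ≈ -2.3128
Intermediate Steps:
(33016 + ((z + (5525 - 1*(-196))) - 16875))/(-10717 + 6782) = (33016 + ((-12761 + (5525 - 1*(-196))) - 16875))/(-10717 + 6782) = (33016 + ((-12761 + (5525 + 196)) - 16875))/(-3935) = (33016 + ((-12761 + 5721) - 16875))*(-1/3935) = (33016 + (-7040 - 16875))*(-1/3935) = (33016 - 23915)*(-1/3935) = 9101*(-1/3935) = -9101/3935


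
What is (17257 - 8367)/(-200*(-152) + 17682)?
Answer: 4445/24041 ≈ 0.18489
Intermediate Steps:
(17257 - 8367)/(-200*(-152) + 17682) = 8890/(30400 + 17682) = 8890/48082 = 8890*(1/48082) = 4445/24041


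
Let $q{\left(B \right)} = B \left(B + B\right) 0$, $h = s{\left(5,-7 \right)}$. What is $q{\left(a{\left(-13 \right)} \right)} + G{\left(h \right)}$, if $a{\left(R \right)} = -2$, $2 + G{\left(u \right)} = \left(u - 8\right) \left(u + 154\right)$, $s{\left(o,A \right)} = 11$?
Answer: $493$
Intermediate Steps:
$h = 11$
$G{\left(u \right)} = -2 + \left(-8 + u\right) \left(154 + u\right)$ ($G{\left(u \right)} = -2 + \left(u - 8\right) \left(u + 154\right) = -2 + \left(-8 + u\right) \left(154 + u\right)$)
$q{\left(B \right)} = 0$ ($q{\left(B \right)} = B 2 B 0 = 2 B^{2} \cdot 0 = 0$)
$q{\left(a{\left(-13 \right)} \right)} + G{\left(h \right)} = 0 + \left(-1234 + 11^{2} + 146 \cdot 11\right) = 0 + \left(-1234 + 121 + 1606\right) = 0 + 493 = 493$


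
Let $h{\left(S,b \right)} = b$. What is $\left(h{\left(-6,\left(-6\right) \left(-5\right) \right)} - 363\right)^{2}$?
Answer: $110889$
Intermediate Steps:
$\left(h{\left(-6,\left(-6\right) \left(-5\right) \right)} - 363\right)^{2} = \left(\left(-6\right) \left(-5\right) - 363\right)^{2} = \left(30 - 363\right)^{2} = \left(-333\right)^{2} = 110889$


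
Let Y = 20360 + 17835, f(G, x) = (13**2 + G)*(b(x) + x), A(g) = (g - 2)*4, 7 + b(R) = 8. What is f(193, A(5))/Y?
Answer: 4706/38195 ≈ 0.12321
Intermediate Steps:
b(R) = 1 (b(R) = -7 + 8 = 1)
A(g) = -8 + 4*g (A(g) = (-2 + g)*4 = -8 + 4*g)
f(G, x) = (1 + x)*(169 + G) (f(G, x) = (13**2 + G)*(1 + x) = (169 + G)*(1 + x) = (1 + x)*(169 + G))
Y = 38195
f(193, A(5))/Y = (169 + 193 + 169*(-8 + 4*5) + 193*(-8 + 4*5))/38195 = (169 + 193 + 169*(-8 + 20) + 193*(-8 + 20))*(1/38195) = (169 + 193 + 169*12 + 193*12)*(1/38195) = (169 + 193 + 2028 + 2316)*(1/38195) = 4706*(1/38195) = 4706/38195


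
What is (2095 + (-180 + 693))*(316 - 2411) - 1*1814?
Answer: -5465574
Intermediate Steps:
(2095 + (-180 + 693))*(316 - 2411) - 1*1814 = (2095 + 513)*(-2095) - 1814 = 2608*(-2095) - 1814 = -5463760 - 1814 = -5465574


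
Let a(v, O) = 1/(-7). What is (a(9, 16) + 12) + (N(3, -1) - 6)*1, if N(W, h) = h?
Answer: 34/7 ≈ 4.8571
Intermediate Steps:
a(v, O) = -⅐
(a(9, 16) + 12) + (N(3, -1) - 6)*1 = (-⅐ + 12) + (-1 - 6)*1 = 83/7 - 7*1 = 83/7 - 7 = 34/7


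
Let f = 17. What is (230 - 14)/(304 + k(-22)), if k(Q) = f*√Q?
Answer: 32832/49387 - 1836*I*√22/49387 ≈ 0.66479 - 0.17437*I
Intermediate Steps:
k(Q) = 17*√Q
(230 - 14)/(304 + k(-22)) = (230 - 14)/(304 + 17*√(-22)) = 216/(304 + 17*(I*√22)) = 216/(304 + 17*I*√22)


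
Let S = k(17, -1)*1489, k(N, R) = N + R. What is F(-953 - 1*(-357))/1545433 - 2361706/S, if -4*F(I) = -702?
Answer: -1824927103793/18409197896 ≈ -99.131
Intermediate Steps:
F(I) = 351/2 (F(I) = -1/4*(-702) = 351/2)
S = 23824 (S = (17 - 1)*1489 = 16*1489 = 23824)
F(-953 - 1*(-357))/1545433 - 2361706/S = (351/2)/1545433 - 2361706/23824 = (351/2)*(1/1545433) - 2361706*1/23824 = 351/3090866 - 1180853/11912 = -1824927103793/18409197896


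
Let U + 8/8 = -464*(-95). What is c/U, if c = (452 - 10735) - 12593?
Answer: -3268/6297 ≈ -0.51898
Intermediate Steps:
U = 44079 (U = -1 - 464*(-95) = -1 + 44080 = 44079)
c = -22876 (c = -10283 - 12593 = -22876)
c/U = -22876/44079 = -22876*1/44079 = -3268/6297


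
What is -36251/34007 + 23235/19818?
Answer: 23910109/224650242 ≈ 0.10643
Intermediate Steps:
-36251/34007 + 23235/19818 = -36251*1/34007 + 23235*(1/19818) = -36251/34007 + 7745/6606 = 23910109/224650242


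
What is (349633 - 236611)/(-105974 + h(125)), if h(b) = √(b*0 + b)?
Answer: -11977393428/11230488551 - 565110*√5/11230488551 ≈ -1.0666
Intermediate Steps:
h(b) = √b (h(b) = √(0 + b) = √b)
(349633 - 236611)/(-105974 + h(125)) = (349633 - 236611)/(-105974 + √125) = 113022/(-105974 + 5*√5)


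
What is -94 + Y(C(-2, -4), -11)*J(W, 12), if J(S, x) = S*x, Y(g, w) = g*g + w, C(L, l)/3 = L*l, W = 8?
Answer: 54146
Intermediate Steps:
C(L, l) = 3*L*l (C(L, l) = 3*(L*l) = 3*L*l)
Y(g, w) = w + g² (Y(g, w) = g² + w = w + g²)
-94 + Y(C(-2, -4), -11)*J(W, 12) = -94 + (-11 + (3*(-2)*(-4))²)*(8*12) = -94 + (-11 + 24²)*96 = -94 + (-11 + 576)*96 = -94 + 565*96 = -94 + 54240 = 54146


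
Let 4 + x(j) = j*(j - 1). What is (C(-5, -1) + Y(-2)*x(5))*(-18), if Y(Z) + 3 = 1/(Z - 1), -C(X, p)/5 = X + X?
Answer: 60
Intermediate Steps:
x(j) = -4 + j*(-1 + j) (x(j) = -4 + j*(j - 1) = -4 + j*(-1 + j))
C(X, p) = -10*X (C(X, p) = -5*(X + X) = -10*X)
Y(Z) = -3 + 1/(-1 + Z) (Y(Z) = -3 + 1/(Z - 1) = -3 + 1/(-1 + Z))
(C(-5, -1) + Y(-2)*x(5))*(-18) = (-10*(-5) + ((4 - 3*(-2))/(-1 - 2))*(-4 + 5² - 1*5))*(-18) = (50 + ((4 + 6)/(-3))*(-4 + 25 - 5))*(-18) = (50 - ⅓*10*16)*(-18) = (50 - 10/3*16)*(-18) = (50 - 160/3)*(-18) = -10/3*(-18) = 60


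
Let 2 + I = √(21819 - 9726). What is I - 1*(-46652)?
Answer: 46650 + √12093 ≈ 46760.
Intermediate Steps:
I = -2 + √12093 (I = -2 + √(21819 - 9726) = -2 + √12093 ≈ 107.97)
I - 1*(-46652) = (-2 + √12093) - 1*(-46652) = (-2 + √12093) + 46652 = 46650 + √12093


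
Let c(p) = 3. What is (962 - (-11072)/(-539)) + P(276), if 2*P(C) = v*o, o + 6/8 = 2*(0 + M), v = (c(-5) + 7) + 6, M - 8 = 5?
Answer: 616324/539 ≈ 1143.5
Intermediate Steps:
M = 13 (M = 8 + 5 = 13)
v = 16 (v = (3 + 7) + 6 = 10 + 6 = 16)
o = 101/4 (o = -¾ + 2*(0 + 13) = -¾ + 2*13 = -¾ + 26 = 101/4 ≈ 25.250)
P(C) = 202 (P(C) = (16*(101/4))/2 = (½)*404 = 202)
(962 - (-11072)/(-539)) + P(276) = (962 - (-11072)/(-539)) + 202 = (962 - (-11072)*(-1)/539) + 202 = (962 - 32*346/539) + 202 = (962 - 11072/539) + 202 = 507446/539 + 202 = 616324/539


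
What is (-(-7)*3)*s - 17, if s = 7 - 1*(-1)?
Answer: 151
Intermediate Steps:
s = 8 (s = 7 + 1 = 8)
(-(-7)*3)*s - 17 = -(-7)*3*8 - 17 = -1*(-21)*8 - 17 = 21*8 - 17 = 168 - 17 = 151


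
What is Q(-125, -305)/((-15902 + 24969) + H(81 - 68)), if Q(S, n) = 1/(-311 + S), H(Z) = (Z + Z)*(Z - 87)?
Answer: -1/3114348 ≈ -3.2109e-7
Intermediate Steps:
H(Z) = 2*Z*(-87 + Z) (H(Z) = (2*Z)*(-87 + Z) = 2*Z*(-87 + Z))
Q(-125, -305)/((-15902 + 24969) + H(81 - 68)) = 1/((-311 - 125)*((-15902 + 24969) + 2*(81 - 68)*(-87 + (81 - 68)))) = 1/((-436)*(9067 + 2*13*(-87 + 13))) = -1/(436*(9067 + 2*13*(-74))) = -1/(436*(9067 - 1924)) = -1/436/7143 = -1/436*1/7143 = -1/3114348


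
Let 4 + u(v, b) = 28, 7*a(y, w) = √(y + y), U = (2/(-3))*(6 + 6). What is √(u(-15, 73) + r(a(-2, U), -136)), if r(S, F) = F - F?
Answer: 2*√6 ≈ 4.8990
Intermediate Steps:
U = -8 (U = (2*(-⅓))*12 = -⅔*12 = -8)
a(y, w) = √2*√y/7 (a(y, w) = √(y + y)/7 = √(2*y)/7 = (√2*√y)/7 = √2*√y/7)
u(v, b) = 24 (u(v, b) = -4 + 28 = 24)
r(S, F) = 0
√(u(-15, 73) + r(a(-2, U), -136)) = √(24 + 0) = √24 = 2*√6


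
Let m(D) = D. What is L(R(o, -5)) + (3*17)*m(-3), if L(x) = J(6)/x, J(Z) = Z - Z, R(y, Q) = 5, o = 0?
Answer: -153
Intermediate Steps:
J(Z) = 0
L(x) = 0 (L(x) = 0/x = 0)
L(R(o, -5)) + (3*17)*m(-3) = 0 + (3*17)*(-3) = 0 + 51*(-3) = 0 - 153 = -153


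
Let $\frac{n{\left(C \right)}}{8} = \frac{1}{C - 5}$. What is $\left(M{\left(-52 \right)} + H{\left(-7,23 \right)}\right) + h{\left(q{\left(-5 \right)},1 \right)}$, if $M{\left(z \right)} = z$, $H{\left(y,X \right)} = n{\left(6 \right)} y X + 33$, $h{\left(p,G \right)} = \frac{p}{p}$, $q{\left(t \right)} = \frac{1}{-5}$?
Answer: $-1306$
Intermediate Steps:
$n{\left(C \right)} = \frac{8}{-5 + C}$ ($n{\left(C \right)} = \frac{8}{C - 5} = \frac{8}{-5 + C}$)
$q{\left(t \right)} = - \frac{1}{5}$
$h{\left(p,G \right)} = 1$
$H{\left(y,X \right)} = 33 + 8 X y$ ($H{\left(y,X \right)} = \frac{8}{-5 + 6} y X + 33 = \frac{8}{1} y X + 33 = 8 \cdot 1 y X + 33 = 8 y X + 33 = 8 X y + 33 = 33 + 8 X y$)
$\left(M{\left(-52 \right)} + H{\left(-7,23 \right)}\right) + h{\left(q{\left(-5 \right)},1 \right)} = \left(-52 + \left(33 + 8 \cdot 23 \left(-7\right)\right)\right) + 1 = \left(-52 + \left(33 - 1288\right)\right) + 1 = \left(-52 - 1255\right) + 1 = -1307 + 1 = -1306$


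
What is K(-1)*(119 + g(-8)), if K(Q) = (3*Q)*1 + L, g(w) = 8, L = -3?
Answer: -762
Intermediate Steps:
K(Q) = -3 + 3*Q (K(Q) = (3*Q)*1 - 3 = 3*Q - 3 = -3 + 3*Q)
K(-1)*(119 + g(-8)) = (-3 + 3*(-1))*(119 + 8) = (-3 - 3)*127 = -6*127 = -762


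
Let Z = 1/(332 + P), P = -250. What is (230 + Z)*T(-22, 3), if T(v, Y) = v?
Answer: -207471/41 ≈ -5060.3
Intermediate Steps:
Z = 1/82 (Z = 1/(332 - 250) = 1/82 ≈ 0.012195)
(230 + Z)*T(-22, 3) = (230 + 1/82)*(-22) = (18861/82)*(-22) = -207471/41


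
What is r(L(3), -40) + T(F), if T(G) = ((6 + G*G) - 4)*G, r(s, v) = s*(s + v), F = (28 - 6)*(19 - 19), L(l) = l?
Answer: -111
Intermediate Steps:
F = 0 (F = 22*0 = 0)
T(G) = G*(2 + G²) (T(G) = ((6 + G²) - 4)*G = (2 + G²)*G = G*(2 + G²))
r(L(3), -40) + T(F) = 3*(3 - 40) + 0*(2 + 0²) = 3*(-37) + 0*(2 + 0) = -111 + 0*2 = -111 + 0 = -111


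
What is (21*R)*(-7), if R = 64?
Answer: -9408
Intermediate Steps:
(21*R)*(-7) = (21*64)*(-7) = 1344*(-7) = -9408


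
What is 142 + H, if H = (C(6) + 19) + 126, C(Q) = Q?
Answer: 293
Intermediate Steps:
H = 151 (H = (6 + 19) + 126 = 25 + 126 = 151)
142 + H = 142 + 151 = 293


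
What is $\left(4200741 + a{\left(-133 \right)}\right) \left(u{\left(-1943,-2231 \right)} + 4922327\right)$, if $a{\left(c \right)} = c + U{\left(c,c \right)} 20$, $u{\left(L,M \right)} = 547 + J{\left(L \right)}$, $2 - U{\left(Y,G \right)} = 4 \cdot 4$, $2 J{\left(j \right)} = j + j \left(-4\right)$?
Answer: $20689927358628$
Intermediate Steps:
$J{\left(j \right)} = - \frac{3 j}{2}$ ($J{\left(j \right)} = \frac{j + j \left(-4\right)}{2} = \frac{j - 4 j}{2} = \frac{\left(-3\right) j}{2} = - \frac{3 j}{2}$)
$U{\left(Y,G \right)} = -14$ ($U{\left(Y,G \right)} = 2 - 4 \cdot 4 = 2 - 16 = -14$)
$u{\left(L,M \right)} = 547 - \frac{3 L}{2}$
$a{\left(c \right)} = -280 + c$ ($a{\left(c \right)} = c - 280 = -280 + c$)
$\left(4200741 + a{\left(-133 \right)}\right) \left(u{\left(-1943,-2231 \right)} + 4922327\right) = \left(4200741 - 413\right) \left(\left(547 - - \frac{5829}{2}\right) + 4922327\right) = \left(4200741 - 413\right) \left(\left(547 + \frac{5829}{2}\right) + 4922327\right) = 4200328 \left(\frac{6923}{2} + 4922327\right) = 4200328 \cdot \frac{9851577}{2} = 20689927358628$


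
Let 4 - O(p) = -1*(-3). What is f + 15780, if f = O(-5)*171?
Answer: 15951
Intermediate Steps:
O(p) = 1 (O(p) = 4 - (-1)*(-3) = 4 - 1*3 = 4 - 3 = 1)
f = 171 (f = 1*171 = 171)
f + 15780 = 171 + 15780 = 15951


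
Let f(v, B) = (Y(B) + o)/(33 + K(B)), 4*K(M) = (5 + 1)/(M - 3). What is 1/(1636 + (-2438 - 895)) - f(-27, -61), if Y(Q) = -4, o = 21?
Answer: -3696893/7163037 ≈ -0.51611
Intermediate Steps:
K(M) = 3/(2*(-3 + M)) (K(M) = ((5 + 1)/(M - 3))/4 = (6/(-3 + M))/4 = 3/(2*(-3 + M)))
f(v, B) = 17/(33 + 3/(2*(-3 + B))) (f(v, B) = (-4 + 21)/(33 + 3/(2*(-3 + B))) = 17/(33 + 3/(2*(-3 + B))))
1/(1636 + (-2438 - 895)) - f(-27, -61) = 1/(1636 + (-2438 - 895)) - 34*(-3 - 61)/(3*(-65 + 22*(-61))) = 1/(1636 - 3333) - 34*(-64)/(3*(-65 - 1342)) = 1/(-1697) - 34*(-64)/(3*(-1407)) = -1/1697 - 34*(-1)*(-64)/(3*1407) = -1/1697 - 1*2176/4221 = -1/1697 - 2176/4221 = -3696893/7163037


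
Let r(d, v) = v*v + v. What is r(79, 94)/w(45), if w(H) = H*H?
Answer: 1786/405 ≈ 4.4099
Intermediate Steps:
r(d, v) = v + v² (r(d, v) = v² + v = v + v²)
w(H) = H²
r(79, 94)/w(45) = (94*(1 + 94))/(45²) = (94*95)/2025 = 8930*(1/2025) = 1786/405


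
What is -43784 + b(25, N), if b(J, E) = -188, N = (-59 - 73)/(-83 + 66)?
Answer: -43972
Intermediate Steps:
N = 132/17 (N = -132/(-17) = -132*(-1/17) = 132/17 ≈ 7.7647)
-43784 + b(25, N) = -43784 - 188 = -43972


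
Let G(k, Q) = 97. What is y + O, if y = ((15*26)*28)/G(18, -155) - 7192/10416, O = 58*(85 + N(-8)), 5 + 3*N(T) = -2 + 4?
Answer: 20304355/4074 ≈ 4983.9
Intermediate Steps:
N(T) = -1 (N(T) = -5/3 + (-2 + 4)/3 = -5/3 + (1/3)*2 = -5/3 + 2/3 = -1)
O = 4872 (O = 58*(85 - 1) = 58*84 = 4872)
y = 455827/4074 (y = ((15*26)*28)/97 - 7192/10416 = (390*28)*(1/97) - 7192*1/10416 = 10920*(1/97) - 29/42 = 10920/97 - 29/42 = 455827/4074 ≈ 111.89)
y + O = 455827/4074 + 4872 = 20304355/4074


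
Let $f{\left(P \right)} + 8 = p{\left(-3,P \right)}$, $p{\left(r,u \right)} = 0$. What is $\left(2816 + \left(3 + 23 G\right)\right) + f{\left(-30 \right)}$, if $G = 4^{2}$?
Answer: $3179$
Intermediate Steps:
$f{\left(P \right)} = -8$ ($f{\left(P \right)} = -8 + 0 = -8$)
$G = 16$
$\left(2816 + \left(3 + 23 G\right)\right) + f{\left(-30 \right)} = \left(2816 + \left(3 + 23 \cdot 16\right)\right) - 8 = \left(2816 + \left(3 + 368\right)\right) - 8 = \left(2816 + 371\right) - 8 = 3187 - 8 = 3179$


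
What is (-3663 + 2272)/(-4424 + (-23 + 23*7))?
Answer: 1391/4286 ≈ 0.32454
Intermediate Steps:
(-3663 + 2272)/(-4424 + (-23 + 23*7)) = -1391/(-4424 + (-23 + 161)) = -1391/(-4424 + 138) = -1391/(-4286) = -1391*(-1/4286) = 1391/4286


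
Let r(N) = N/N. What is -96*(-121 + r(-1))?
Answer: 11520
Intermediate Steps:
r(N) = 1
-96*(-121 + r(-1)) = -96*(-121 + 1) = -96*(-120) = 11520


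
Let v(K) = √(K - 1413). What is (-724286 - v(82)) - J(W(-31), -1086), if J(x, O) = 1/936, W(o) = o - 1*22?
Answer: -677931697/936 - 11*I*√11 ≈ -7.2429e+5 - 36.483*I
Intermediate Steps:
v(K) = √(-1413 + K)
W(o) = -22 + o (W(o) = o - 22 = -22 + o)
J(x, O) = 1/936
(-724286 - v(82)) - J(W(-31), -1086) = (-724286 - √(-1413 + 82)) - 1*1/936 = (-724286 - √(-1331)) - 1/936 = (-724286 - 11*I*√11) - 1/936 = -677931697/936 - 11*I*√11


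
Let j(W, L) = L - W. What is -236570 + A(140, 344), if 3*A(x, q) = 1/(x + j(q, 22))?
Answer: -129167221/546 ≈ -2.3657e+5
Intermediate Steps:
A(x, q) = 1/(3*(22 + x - q)) (A(x, q) = 1/(3*(x + (22 - q))) = 1/(3*(22 + x - q)))
-236570 + A(140, 344) = -236570 + 1/(3*(22 + 140 - 1*344)) = -236570 + 1/(3*(22 + 140 - 344)) = -236570 + (1/3)/(-182) = -236570 + (1/3)*(-1/182) = -236570 - 1/546 = -129167221/546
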